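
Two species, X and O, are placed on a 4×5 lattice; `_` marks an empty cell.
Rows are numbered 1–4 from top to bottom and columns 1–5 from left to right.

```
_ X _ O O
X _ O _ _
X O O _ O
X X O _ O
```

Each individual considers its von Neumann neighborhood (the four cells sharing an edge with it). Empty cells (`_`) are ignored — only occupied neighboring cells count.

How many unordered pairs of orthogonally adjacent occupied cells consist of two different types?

3

Scan each occupied cell's neighbors to the right and below so each pair is counted once.
From row 1: 0 unlike of 1 pairs (running 0/1).
From row 2: 0 unlike of 2 pairs (running 0/3).
From row 3: 2 unlike of 6 pairs (running 2/9).
From row 4: 1 unlike of 2 pairs (running 3/11).
Total adjacent occupied pairs: 11; unlike-type pairs: 3.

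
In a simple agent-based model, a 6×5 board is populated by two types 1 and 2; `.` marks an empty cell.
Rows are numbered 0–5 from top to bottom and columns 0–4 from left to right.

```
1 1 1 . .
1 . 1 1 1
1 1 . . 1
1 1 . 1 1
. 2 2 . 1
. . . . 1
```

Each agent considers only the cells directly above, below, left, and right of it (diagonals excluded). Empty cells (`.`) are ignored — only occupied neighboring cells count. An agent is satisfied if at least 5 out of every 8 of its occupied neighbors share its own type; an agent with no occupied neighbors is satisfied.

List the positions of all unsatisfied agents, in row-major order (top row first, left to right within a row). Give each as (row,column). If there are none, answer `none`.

(4,1)

Row 0: (0,0)1 2/2 satisfied · (0,1)1 2/2 satisfied · (0,2)1 2/2 satisfied
Row 1: (1,0)1 2/2 satisfied · (1,2)1 2/2 satisfied · (1,3)1 2/2 satisfied · (1,4)1 2/2 satisfied
Row 2: (2,0)1 3/3 satisfied · (2,1)1 2/2 satisfied · (2,4)1 2/2 satisfied
Row 3: (3,0)1 2/2 satisfied · (3,1)1 2/3 satisfied · (3,3)1 1/1 satisfied · (3,4)1 3/3 satisfied
Row 4: (4,1)2 1/2 not · (4,2)2 1/1 satisfied · (4,4)1 2/2 satisfied
Row 5: (5,4)1 1/1 satisfied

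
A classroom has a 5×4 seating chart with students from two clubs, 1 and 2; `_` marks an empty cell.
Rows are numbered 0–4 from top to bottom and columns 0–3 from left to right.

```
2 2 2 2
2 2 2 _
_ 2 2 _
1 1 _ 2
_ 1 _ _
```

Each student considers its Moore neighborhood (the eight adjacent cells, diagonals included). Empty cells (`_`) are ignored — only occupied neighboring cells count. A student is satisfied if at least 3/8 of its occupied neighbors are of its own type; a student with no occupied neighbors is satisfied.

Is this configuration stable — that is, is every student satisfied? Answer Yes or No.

Row 0: (0,0)2 3/3 ok · (0,1)2 5/5 ok · (0,2)2 4/4 ok · (0,3)2 2/2 ok
Row 1: (1,0)2 4/4 ok · (1,1)2 7/7 ok · (1,2)2 6/6 ok
Row 2: (2,1)2 4/6 ok · (2,2)2 4/5 ok
Row 3: (3,0)1 2/3 ok · (3,1)1 2/4 ok · (3,3)2 1/1 ok
Row 4: (4,1)1 2/2 ok
All meet the threshold, so the configuration is stable.

Yes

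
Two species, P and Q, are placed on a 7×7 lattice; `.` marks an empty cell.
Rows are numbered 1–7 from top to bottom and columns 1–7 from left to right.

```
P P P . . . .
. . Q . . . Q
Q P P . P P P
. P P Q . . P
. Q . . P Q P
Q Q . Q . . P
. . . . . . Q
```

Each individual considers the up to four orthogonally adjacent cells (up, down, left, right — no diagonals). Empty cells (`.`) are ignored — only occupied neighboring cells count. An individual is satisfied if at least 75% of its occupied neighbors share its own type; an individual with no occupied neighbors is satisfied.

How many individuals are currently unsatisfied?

16

Row 1: (1,1)P 1/1 satisfied · (1,2)P 2/2 satisfied · (1,3)P 1/2 not
Row 2: (2,3)Q 0/2 not · (2,7)Q 0/1 not
Row 3: (3,1)Q 0/1 not · (3,2)P 2/3 not · (3,3)P 2/3 not · (3,5)P 1/1 satisfied · (3,6)P 2/2 satisfied · (3,7)P 2/3 not
Row 4: (4,2)P 2/3 not · (4,3)P 2/3 not · (4,4)Q 0/1 not · (4,7)P 2/2 satisfied
Row 5: (5,2)Q 1/2 not · (5,5)P 0/1 not · (5,6)Q 0/2 not · (5,7)P 2/3 not
Row 6: (6,1)Q 1/1 satisfied · (6,2)Q 2/2 satisfied · (6,4)Q 0/0 satisfied · (6,7)P 1/2 not
Row 7: (7,7)Q 0/1 not
Unsatisfied: (1,3), (2,3), (2,7), (3,1), (3,2), (3,3), (3,7), (4,2), (4,3), (4,4), (5,2), (5,5), (5,6), (5,7), (6,7), (7,7) — 16 in total.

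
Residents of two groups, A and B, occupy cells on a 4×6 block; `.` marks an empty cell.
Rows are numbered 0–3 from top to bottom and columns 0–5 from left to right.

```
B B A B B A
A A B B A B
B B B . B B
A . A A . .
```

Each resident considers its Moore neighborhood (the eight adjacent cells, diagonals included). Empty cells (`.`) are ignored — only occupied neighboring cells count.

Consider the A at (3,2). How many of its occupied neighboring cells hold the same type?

1

Occupied neighbors of (3,2): (2,1)=B, (2,2)=B, (3,3)=A.
Same type (A): 1 of 3.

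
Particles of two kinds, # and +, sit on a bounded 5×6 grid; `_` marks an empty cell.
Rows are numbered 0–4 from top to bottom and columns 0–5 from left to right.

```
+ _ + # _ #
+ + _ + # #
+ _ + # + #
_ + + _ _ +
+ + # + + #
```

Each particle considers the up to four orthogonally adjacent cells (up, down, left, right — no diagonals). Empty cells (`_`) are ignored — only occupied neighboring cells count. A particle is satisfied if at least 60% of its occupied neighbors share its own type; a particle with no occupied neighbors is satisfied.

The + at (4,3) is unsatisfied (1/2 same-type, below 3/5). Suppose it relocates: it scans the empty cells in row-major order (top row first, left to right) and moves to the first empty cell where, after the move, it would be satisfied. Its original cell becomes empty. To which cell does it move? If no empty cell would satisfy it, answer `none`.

Vacating (4,3). Empty cells in order:
  (0,1): 3/3 same-type → satisfied — stop here.

(0,1)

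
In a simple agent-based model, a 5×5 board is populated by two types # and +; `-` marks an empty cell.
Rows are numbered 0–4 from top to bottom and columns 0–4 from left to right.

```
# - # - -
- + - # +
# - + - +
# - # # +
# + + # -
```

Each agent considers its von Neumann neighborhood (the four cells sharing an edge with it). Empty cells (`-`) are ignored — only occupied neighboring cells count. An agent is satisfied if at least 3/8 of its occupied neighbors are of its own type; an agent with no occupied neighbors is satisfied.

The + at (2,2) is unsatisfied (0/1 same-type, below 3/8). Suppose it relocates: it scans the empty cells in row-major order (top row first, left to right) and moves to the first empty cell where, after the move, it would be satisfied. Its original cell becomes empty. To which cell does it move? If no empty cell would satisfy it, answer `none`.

Vacating (2,2). Empty cells in order:
  (0,1): 1/3 same-type → still unsatisfied.
  (0,3): 0/2 same-type → still unsatisfied.
  (0,4): 1/1 same-type → satisfied — stop here.

(0,4)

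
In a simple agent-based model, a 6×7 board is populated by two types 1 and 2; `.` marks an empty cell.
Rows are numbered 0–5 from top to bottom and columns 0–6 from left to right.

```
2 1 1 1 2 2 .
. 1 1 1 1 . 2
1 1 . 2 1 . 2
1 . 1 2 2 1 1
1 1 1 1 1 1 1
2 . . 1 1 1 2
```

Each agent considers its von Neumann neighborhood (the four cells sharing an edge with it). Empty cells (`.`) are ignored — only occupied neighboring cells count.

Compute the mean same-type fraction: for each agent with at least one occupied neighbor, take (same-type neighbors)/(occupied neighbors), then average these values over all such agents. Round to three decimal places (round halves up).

Row 0: (0,0)2 0/1 · (0,1)1 2/3 · (0,2)1 3/3 · (0,3)1 2/3 · (0,4)2 1/3 · (0,5)2 1/1
Row 1: (1,1)1 3/3 · (1,2)1 3/3 · (1,3)1 3/4 · (1,4)1 2/3 · (1,6)2 1/1
Row 2: (2,0)1 2/2 · (2,1)1 2/2 · (2,3)2 1/3 · (2,4)1 1/3 · (2,6)2 1/2
Row 3: (3,0)1 2/2 · (3,2)1 1/2 · (3,3)2 2/4 · (3,4)2 1/4 · (3,5)1 2/3 · (3,6)1 2/3
Row 4: (4,0)1 2/3 · (4,1)1 2/2 · (4,2)1 3/3 · (4,3)1 3/4 · (4,4)1 3/4 · (4,5)1 4/4 · (4,6)1 2/3
Row 5: (5,0)2 0/1 · (5,3)1 2/2 · (5,4)1 3/3 · (5,5)1 2/3 · (5,6)2 0/2
Sum over 34 agents: 0/1 + 2/3 + 3/3 + 2/3 + 1/3 + 1/1 + 3/3 + 3/3 + 3/4 + 2/3 + 1/1 + 2/2 + 2/2 + 1/3 + 1/3 + 1/2 + 2/2 + 1/2 + 2/4 + 1/4 + 2/3 + 2/3 + 2/3 + 2/2 + 3/3 + 3/4 + 3/4 + 4/4 + 2/3 + 0/1 + 2/2 + 3/3 + 2/3 + 0/2 = 70/3; mean = 70/3 ÷ 34 = 35/51 = 0.686274… → 0.686.

0.686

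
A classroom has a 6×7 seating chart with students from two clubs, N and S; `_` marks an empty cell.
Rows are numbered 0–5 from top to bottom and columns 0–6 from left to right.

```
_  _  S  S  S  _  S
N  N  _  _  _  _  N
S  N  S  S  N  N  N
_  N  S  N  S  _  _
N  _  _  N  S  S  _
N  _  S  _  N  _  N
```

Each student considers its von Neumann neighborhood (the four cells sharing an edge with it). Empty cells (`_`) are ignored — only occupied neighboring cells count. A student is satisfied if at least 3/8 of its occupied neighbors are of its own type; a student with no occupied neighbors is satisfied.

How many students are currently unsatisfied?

Row 0: (0,2)S 1/1 ok · (0,3)S 2/2 ok · (0,4)S 1/1 ok · (0,6)S 0/1 unhappy
Row 1: (1,0)N 1/2 ok · (1,1)N 2/2 ok · (1,6)N 1/2 ok
Row 2: (2,0)S 0/2 unhappy · (2,1)N 2/4 ok · (2,2)S 2/3 ok · (2,3)S 1/3 unhappy · (2,4)N 1/3 unhappy · (2,5)N 2/2 ok · (2,6)N 2/2 ok
Row 3: (3,1)N 1/2 ok · (3,2)S 1/3 unhappy · (3,3)N 1/4 unhappy · (3,4)S 1/3 unhappy
Row 4: (4,0)N 1/1 ok · (4,3)N 1/2 ok · (4,4)S 2/4 ok · (4,5)S 1/1 ok
Row 5: (5,0)N 1/1 ok · (5,2)S 0/0 ok · (5,4)N 0/1 unhappy · (5,6)N 0/0 ok
Unsatisfied: (0,6), (2,0), (2,3), (2,4), (3,2), (3,3), (3,4), (5,4) — 8 in total.

8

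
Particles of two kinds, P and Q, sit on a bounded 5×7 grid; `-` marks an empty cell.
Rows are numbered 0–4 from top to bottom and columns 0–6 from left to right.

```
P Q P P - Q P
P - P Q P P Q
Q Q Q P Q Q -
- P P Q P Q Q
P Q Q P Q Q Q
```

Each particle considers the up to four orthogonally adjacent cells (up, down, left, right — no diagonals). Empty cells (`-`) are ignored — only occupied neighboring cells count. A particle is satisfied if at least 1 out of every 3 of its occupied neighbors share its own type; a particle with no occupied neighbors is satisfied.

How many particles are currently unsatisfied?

(0,0)P 1/2 ok
(0,1)Q 0/2 unhappy
(0,2)P 2/3 ok
(0,3)P 1/2 ok
(0,5)Q 0/2 unhappy
(0,6)P 0/2 unhappy
(1,0)P 1/2 ok
(1,2)P 1/3 ok
(1,3)Q 0/4 unhappy
(1,4)P 1/3 ok
(1,5)P 1/4 unhappy
(1,6)Q 0/2 unhappy
(2,0)Q 1/2 ok
(2,1)Q 2/3 ok
(2,2)Q 1/4 unhappy
(2,3)P 0/4 unhappy
(2,4)Q 1/4 unhappy
(2,5)Q 2/3 ok
(3,1)P 1/3 ok
(3,2)P 1/4 unhappy
(3,3)Q 0/4 unhappy
(3,4)P 0/4 unhappy
(3,5)Q 3/4 ok
(3,6)Q 2/2 ok
(4,0)P 0/1 unhappy
(4,1)Q 1/3 ok
(4,2)Q 1/3 ok
(4,3)P 0/3 unhappy
(4,4)Q 1/3 ok
(4,5)Q 3/3 ok
(4,6)Q 2/2 ok
Unsatisfied: (0,1), (0,5), (0,6), (1,3), (1,5), (1,6), (2,2), (2,3), (2,4), (3,2), (3,3), (3,4), (4,0), (4,3) — 14 in total.

14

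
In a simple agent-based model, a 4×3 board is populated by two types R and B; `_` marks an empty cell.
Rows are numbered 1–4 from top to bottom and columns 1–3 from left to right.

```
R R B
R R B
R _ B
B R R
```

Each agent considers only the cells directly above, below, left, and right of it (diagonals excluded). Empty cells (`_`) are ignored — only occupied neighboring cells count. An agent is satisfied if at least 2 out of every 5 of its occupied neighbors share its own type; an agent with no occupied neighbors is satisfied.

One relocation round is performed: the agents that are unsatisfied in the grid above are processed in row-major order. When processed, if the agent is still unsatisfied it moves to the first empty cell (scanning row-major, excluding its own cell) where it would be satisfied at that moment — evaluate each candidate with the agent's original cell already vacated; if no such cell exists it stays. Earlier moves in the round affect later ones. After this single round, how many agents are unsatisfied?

Initially unsatisfied (in order): (4,1).
  (4,1): no empty cell satisfies it; stays.
Resulting grid:
R R B
R R B
R _ B
B R R
Unsatisfied now: (4,1).

1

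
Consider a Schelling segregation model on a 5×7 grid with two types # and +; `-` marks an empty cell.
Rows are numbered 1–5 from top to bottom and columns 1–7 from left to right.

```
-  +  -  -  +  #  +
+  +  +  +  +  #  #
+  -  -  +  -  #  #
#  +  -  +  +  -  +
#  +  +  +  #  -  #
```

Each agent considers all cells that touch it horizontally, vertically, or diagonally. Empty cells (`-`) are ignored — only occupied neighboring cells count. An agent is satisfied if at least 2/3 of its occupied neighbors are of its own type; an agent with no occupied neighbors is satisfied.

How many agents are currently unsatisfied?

(1,2)+ 3/3 ✓
(1,5)+ 2/4 ✗
(1,6)# 2/5 ✗
(1,7)+ 0/3 ✗
(2,1)+ 3/3 ✓
(2,2)+ 4/4 ✓
(2,3)+ 4/4 ✓
(2,4)+ 4/4 ✓
(2,5)+ 3/6 ✗
(2,6)# 4/7 ✗
(2,7)# 4/5 ✓
(3,1)+ 3/4 ✓
(3,4)+ 5/5 ✓
(3,6)# 3/6 ✗
(3,7)# 3/4 ✓
(4,1)# 1/4 ✗
(4,2)+ 3/5 ✗
(4,4)+ 4/5 ✓
(4,5)+ 3/5 ✗
(4,7)+ 0/3 ✗
(5,1)# 1/3 ✗
(5,2)+ 2/4 ✗
(5,3)+ 4/4 ✓
(5,4)+ 3/4 ✓
(5,5)# 0/3 ✗
(5,7)# 0/1 ✗
Unsatisfied: (1,5), (1,6), (1,7), (2,5), (2,6), (3,6), (4,1), (4,2), (4,5), (4,7), (5,1), (5,2), (5,5), (5,7) — 14 in total.

14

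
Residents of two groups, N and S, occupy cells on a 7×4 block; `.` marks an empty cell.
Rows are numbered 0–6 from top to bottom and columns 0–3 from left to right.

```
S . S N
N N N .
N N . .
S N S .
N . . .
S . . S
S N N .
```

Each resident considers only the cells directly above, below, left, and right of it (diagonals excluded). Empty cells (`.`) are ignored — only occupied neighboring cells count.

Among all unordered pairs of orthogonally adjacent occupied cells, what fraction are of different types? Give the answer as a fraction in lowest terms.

Scan each occupied cell's neighbors to the right and below so each pair is counted once.
Row 0: S(0,0)–N(1,0)≠ S(0,2)–N(0,3)≠ S(0,2)–N(1,2)≠  → 3/3 unlike.
Row 1: N(1,0)–N(1,1)= N(1,0)–N(2,0)= N(1,1)–N(1,2)= N(1,1)–N(2,1)=  → 0/4 unlike.
Row 2: N(2,0)–N(2,1)= N(2,0)–S(3,0)≠ N(2,1)–N(3,1)=  → 1/3 unlike.
Row 3: S(3,0)–N(3,1)≠ S(3,0)–N(4,0)≠ N(3,1)–S(3,2)≠  → 3/3 unlike.
Row 4: N(4,0)–S(5,0)≠  → 1/1 unlike.
Row 5: S(5,0)–S(6,0)=  → 0/1 unlike.
Row 6: S(6,0)–N(6,1)≠ N(6,1)–N(6,2)=  → 1/2 unlike.
Total adjacent occupied pairs: 17; unlike-type pairs: 9.
9/17 is already in lowest terms.

9/17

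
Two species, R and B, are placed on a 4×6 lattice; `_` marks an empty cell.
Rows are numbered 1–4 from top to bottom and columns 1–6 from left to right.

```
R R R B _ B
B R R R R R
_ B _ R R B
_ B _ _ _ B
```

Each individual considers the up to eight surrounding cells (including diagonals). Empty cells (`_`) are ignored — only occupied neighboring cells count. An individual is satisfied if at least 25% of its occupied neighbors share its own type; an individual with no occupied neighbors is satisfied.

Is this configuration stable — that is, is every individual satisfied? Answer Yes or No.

No

Row 1: (1,1)R 2/3 satisfied · (1,2)R 4/5 satisfied · (1,3)R 4/5 satisfied · (1,4)B 0/4 not · (1,6)B 0/2 not
Row 2: (2,1)B 1/4 satisfied · (2,2)R 4/6 satisfied · (2,3)R 5/7 satisfied · (2,4)R 5/6 satisfied · (2,5)R 4/7 satisfied · (2,6)R 2/4 satisfied
Row 3: (3,2)B 2/4 satisfied · (3,4)R 4/4 satisfied · (3,5)R 4/6 satisfied · (3,6)B 1/4 satisfied
Row 4: (4,2)B 1/1 satisfied · (4,6)B 1/2 satisfied
For instance (1,4) has only 0/4 same-type neighbors, below 1/4.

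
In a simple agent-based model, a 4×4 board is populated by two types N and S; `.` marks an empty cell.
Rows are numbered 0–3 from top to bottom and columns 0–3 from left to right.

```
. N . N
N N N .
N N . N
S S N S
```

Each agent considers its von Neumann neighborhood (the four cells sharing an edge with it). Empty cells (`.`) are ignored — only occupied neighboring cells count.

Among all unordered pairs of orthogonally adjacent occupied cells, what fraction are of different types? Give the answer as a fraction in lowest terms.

5/12

Scan each occupied cell's neighbors to the right and below so each pair is counted once.
Row 0: N(0,1)–N(1,1)=  → 0/1 unlike.
Row 1: N(1,0)–N(1,1)= N(1,0)–N(2,0)= N(1,1)–N(1,2)= N(1,1)–N(2,1)=  → 0/4 unlike.
Row 2: N(2,0)–N(2,1)= N(2,0)–S(3,0)≠ N(2,1)–S(3,1)≠ N(2,3)–S(3,3)≠  → 3/4 unlike.
Row 3: S(3,0)–S(3,1)= S(3,1)–N(3,2)≠ N(3,2)–S(3,3)≠  → 2/3 unlike.
Total adjacent occupied pairs: 12; unlike-type pairs: 5.
5/12 is already in lowest terms.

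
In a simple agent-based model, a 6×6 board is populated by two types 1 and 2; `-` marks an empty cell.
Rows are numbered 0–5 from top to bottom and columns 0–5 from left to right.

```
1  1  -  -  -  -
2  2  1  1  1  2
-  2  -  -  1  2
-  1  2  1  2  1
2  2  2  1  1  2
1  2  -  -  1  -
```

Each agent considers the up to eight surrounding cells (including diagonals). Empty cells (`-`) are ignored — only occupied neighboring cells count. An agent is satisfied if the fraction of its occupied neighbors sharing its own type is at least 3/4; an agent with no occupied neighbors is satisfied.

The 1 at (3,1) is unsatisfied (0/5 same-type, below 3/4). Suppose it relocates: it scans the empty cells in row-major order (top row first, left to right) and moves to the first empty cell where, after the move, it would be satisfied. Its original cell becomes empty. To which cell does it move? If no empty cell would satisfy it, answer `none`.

(0,2)

Vacating (3,1). Empty cells in order:
  (0,2): 3/4 same-type → satisfied — stop here.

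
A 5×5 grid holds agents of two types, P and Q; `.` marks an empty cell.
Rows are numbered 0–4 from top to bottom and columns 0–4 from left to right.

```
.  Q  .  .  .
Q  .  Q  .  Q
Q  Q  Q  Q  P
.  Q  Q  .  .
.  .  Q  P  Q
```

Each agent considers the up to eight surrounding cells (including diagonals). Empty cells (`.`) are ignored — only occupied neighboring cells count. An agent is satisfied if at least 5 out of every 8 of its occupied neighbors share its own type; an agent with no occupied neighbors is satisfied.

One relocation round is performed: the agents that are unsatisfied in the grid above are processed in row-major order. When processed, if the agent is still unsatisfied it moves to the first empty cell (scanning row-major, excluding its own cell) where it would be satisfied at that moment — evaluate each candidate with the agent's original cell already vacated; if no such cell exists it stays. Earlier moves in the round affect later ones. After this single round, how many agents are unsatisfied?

Initially unsatisfied (in order): (1,4), (2,4), (4,3), (4,4).
  (1,4) → (0,0).
  (2,4) → (0,4).
  (4,3): no empty cell satisfies it; stays.
  (4,4) → (0,2).
Resulting grid:
Q Q Q . P
Q . Q . .
Q Q Q Q .
. Q Q . .
. . Q P .
Unsatisfied now: (4,3).

1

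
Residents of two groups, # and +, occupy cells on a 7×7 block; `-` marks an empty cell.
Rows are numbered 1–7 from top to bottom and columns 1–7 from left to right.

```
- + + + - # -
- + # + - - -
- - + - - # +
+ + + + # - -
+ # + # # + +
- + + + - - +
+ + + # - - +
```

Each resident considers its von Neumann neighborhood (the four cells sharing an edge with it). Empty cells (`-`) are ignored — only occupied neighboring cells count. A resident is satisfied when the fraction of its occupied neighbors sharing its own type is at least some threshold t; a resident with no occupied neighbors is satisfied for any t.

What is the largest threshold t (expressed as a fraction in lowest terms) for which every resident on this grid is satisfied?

0/1

(1,2)+ 2/2
(1,3)+ 2/3
(1,4)+ 2/2
(1,6)# — no occupied neighbors
(2,2)+ 1/2
(2,3)# 0/4
(2,4)+ 1/2
(3,3)+ 1/2
(3,6)# 0/1
(3,7)+ 0/1
(4,1)+ 2/2
(4,2)+ 2/3
(4,3)+ 4/4
(4,4)+ 1/3
(4,5)# 1/2
(5,1)+ 1/2
(5,2)# 0/4
(5,3)+ 2/4
(5,4)# 1/4
(5,5)# 2/3
(5,6)+ 1/2
(5,7)+ 2/2
(6,2)+ 2/3
(6,3)+ 4/4
(6,4)+ 1/3
(6,7)+ 2/2
(7,1)+ 1/1
(7,2)+ 3/3
(7,3)+ 2/3
(7,4)# 0/2
(7,7)+ 1/1
The smallest same-type fraction is 0/4 at (2,3), which reduces to 0/1. Any threshold above that leaves this resident unsatisfied.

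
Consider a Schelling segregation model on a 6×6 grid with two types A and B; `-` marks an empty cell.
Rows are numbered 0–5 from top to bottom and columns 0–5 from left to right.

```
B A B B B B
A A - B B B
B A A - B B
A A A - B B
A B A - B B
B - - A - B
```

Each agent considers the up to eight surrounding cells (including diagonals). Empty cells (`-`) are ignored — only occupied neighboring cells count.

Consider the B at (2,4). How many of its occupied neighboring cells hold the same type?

6

Occupied neighbors of (2,4): (1,3)=B, (1,4)=B, (1,5)=B, (2,5)=B, (3,4)=B, (3,5)=B.
Same type (B): 6 of 6.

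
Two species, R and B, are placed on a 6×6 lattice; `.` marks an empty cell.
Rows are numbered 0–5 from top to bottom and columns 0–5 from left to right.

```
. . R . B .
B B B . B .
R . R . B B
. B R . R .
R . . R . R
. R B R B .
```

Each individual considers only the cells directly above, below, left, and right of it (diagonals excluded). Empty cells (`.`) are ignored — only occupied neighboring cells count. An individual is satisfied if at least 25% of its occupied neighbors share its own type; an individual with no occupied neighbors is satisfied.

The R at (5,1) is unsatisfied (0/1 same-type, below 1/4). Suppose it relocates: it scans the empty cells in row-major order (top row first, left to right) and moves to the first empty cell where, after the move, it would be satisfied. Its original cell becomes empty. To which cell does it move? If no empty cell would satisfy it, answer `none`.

(0,1)

Vacating (5,1). Empty cells in order:
  (0,0): 0/1 same-type → still unsatisfied.
  (0,1): 1/2 same-type → satisfied — stop here.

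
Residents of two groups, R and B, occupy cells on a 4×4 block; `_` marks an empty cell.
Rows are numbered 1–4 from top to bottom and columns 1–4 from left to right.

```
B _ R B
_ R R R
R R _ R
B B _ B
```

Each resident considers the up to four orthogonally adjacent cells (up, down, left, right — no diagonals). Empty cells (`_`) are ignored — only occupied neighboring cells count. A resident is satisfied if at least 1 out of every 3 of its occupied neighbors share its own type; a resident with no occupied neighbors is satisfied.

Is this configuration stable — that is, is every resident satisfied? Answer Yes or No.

No

Row 1: (1,1)B 0/0 ✓ · (1,3)R 1/2 ✓ · (1,4)B 0/2 ✗
Row 2: (2,2)R 2/2 ✓ · (2,3)R 3/3 ✓ · (2,4)R 2/3 ✓
Row 3: (3,1)R 1/2 ✓ · (3,2)R 2/3 ✓ · (3,4)R 1/2 ✓
Row 4: (4,1)B 1/2 ✓ · (4,2)B 1/2 ✓ · (4,4)B 0/1 ✗
For instance (1,4) has only 0/2 same-type neighbors, below 1/3.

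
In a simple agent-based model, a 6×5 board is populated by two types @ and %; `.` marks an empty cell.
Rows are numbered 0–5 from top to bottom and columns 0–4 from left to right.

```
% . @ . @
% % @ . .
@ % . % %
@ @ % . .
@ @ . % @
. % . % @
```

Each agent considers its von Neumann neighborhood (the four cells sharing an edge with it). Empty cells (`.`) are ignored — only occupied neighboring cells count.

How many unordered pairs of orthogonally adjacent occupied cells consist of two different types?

Scan each occupied cell's neighbors to the right and below so each pair is counted once.
From row 0: 0 unlike of 2 pairs (running 0/2).
From row 1: 2 unlike of 4 pairs (running 2/6).
From row 2: 2 unlike of 4 pairs (running 4/10).
From row 3: 1 unlike of 4 pairs (running 5/14).
From row 4: 2 unlike of 5 pairs (running 7/19).
From row 5: 1 unlike of 1 pairs (running 8/20).
Total adjacent occupied pairs: 20; unlike-type pairs: 8.

8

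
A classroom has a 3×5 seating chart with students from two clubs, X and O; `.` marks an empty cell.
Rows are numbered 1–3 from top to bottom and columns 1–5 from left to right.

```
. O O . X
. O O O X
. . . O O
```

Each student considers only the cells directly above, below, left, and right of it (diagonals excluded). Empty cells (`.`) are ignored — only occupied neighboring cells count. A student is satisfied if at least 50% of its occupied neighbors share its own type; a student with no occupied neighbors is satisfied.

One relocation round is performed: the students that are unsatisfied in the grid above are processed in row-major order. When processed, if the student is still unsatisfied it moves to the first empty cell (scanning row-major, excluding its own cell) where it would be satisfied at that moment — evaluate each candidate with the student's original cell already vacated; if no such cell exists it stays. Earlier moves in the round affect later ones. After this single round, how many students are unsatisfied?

Initially unsatisfied (in order): (2,5).
  (2,5) → (3,1).
Resulting grid:
. O O . X
. O O O .
X . . O O
All satisfied now.

0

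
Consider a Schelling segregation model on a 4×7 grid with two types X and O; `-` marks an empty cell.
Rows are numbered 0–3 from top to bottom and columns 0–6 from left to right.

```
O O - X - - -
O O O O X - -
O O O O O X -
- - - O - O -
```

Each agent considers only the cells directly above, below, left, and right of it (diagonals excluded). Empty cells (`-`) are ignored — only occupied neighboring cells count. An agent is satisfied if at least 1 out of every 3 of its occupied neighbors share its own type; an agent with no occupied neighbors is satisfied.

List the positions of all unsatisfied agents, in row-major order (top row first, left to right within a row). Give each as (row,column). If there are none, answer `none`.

(0,3), (1,4), (2,5), (3,5)

Row 0: (0,0)O 2/2 ok · (0,1)O 2/2 ok · (0,3)X 0/1 unhappy
Row 1: (1,0)O 3/3 ok · (1,1)O 4/4 ok · (1,2)O 3/3 ok · (1,3)O 2/4 ok · (1,4)X 0/2 unhappy
Row 2: (2,0)O 2/2 ok · (2,1)O 3/3 ok · (2,2)O 3/3 ok · (2,3)O 4/4 ok · (2,4)O 1/3 ok · (2,5)X 0/2 unhappy
Row 3: (3,3)O 1/1 ok · (3,5)O 0/1 unhappy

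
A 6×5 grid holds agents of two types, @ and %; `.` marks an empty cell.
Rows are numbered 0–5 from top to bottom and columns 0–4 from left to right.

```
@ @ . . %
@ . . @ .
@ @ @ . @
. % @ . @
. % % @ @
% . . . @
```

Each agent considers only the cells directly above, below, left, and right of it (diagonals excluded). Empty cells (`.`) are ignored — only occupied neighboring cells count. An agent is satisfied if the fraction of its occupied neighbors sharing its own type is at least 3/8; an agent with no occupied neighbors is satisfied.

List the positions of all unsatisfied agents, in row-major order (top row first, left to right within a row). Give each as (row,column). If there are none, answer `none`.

(3,1), (3,2), (4,2)

Row 0: (0,0)@ 2/2 ok · (0,1)@ 1/1 ok · (0,4)% 0/0 ok
Row 1: (1,0)@ 2/2 ok · (1,3)@ 0/0 ok
Row 2: (2,0)@ 2/2 ok · (2,1)@ 2/3 ok · (2,2)@ 2/2 ok · (2,4)@ 1/1 ok
Row 3: (3,1)% 1/3 unhappy · (3,2)@ 1/3 unhappy · (3,4)@ 2/2 ok
Row 4: (4,1)% 2/2 ok · (4,2)% 1/3 unhappy · (4,3)@ 1/2 ok · (4,4)@ 3/3 ok
Row 5: (5,0)% 0/0 ok · (5,4)@ 1/1 ok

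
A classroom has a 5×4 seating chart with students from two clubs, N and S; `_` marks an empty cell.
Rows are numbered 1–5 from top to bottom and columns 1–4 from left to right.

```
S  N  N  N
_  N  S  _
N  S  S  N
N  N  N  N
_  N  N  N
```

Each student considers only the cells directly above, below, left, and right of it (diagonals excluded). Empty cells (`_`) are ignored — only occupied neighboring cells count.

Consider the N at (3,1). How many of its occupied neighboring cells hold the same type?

1

Occupied neighbors of (3,1): (4,1)=N, (3,2)=S.
Same type (N): 1 of 2.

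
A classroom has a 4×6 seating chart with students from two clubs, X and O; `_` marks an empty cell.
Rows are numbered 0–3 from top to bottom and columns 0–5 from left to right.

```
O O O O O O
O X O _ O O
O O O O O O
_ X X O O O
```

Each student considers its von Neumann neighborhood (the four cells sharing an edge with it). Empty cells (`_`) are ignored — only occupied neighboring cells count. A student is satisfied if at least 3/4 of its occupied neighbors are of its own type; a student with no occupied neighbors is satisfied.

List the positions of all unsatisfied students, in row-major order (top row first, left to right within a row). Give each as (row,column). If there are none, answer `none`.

(0,1), (1,0), (1,1), (1,2), (2,1), (3,1), (3,2), (3,3)

(0,0)O 2/2 ✓
(0,1)O 2/3 ✗
(0,2)O 3/3 ✓
(0,3)O 2/2 ✓
(0,4)O 3/3 ✓
(0,5)O 2/2 ✓
(1,0)O 2/3 ✗
(1,1)X 0/4 ✗
(1,2)O 2/3 ✗
(1,4)O 3/3 ✓
(1,5)O 3/3 ✓
(2,0)O 2/2 ✓
(2,1)O 2/4 ✗
(2,2)O 3/4 ✓
(2,3)O 3/3 ✓
(2,4)O 4/4 ✓
(2,5)O 3/3 ✓
(3,1)X 1/2 ✗
(3,2)X 1/3 ✗
(3,3)O 2/3 ✗
(3,4)O 3/3 ✓
(3,5)O 2/2 ✓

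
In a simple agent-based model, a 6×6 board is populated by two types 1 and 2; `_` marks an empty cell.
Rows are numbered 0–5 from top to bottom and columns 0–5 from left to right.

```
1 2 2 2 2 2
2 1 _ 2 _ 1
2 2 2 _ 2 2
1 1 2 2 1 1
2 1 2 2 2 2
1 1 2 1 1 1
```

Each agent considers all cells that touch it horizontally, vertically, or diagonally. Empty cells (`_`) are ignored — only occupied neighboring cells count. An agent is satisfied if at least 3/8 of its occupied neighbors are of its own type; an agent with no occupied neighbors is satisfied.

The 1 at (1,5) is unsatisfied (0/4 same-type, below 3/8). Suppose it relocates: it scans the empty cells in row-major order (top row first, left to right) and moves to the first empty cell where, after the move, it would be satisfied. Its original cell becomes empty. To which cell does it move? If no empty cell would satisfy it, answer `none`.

none

Vacating (1,5). Empty cells in order:
  (1,2): 1/7 same-type → still unsatisfied.
  (1,4): 0/6 same-type → still unsatisfied.
  (2,3): 1/6 same-type → still unsatisfied.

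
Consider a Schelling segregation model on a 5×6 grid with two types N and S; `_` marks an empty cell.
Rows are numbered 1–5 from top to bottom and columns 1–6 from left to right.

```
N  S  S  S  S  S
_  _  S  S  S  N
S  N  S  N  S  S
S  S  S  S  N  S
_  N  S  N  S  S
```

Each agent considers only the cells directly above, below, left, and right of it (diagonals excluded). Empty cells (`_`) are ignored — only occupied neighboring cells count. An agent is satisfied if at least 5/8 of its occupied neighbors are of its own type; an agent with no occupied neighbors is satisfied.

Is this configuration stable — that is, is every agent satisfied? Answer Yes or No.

No

(1,1)N 0/1 not
(1,2)S 1/2 not
(1,3)S 3/3 satisfied
(1,4)S 3/3 satisfied
(1,5)S 3/3 satisfied
(1,6)S 1/2 not
(2,3)S 3/3 satisfied
(2,4)S 3/4 satisfied
(2,5)S 3/4 satisfied
(2,6)N 0/3 not
(3,1)S 1/2 not
(3,2)N 0/3 not
(3,3)S 2/4 not
(3,4)N 0/4 not
(3,5)S 2/4 not
(3,6)S 2/3 satisfied
(4,1)S 2/2 satisfied
(4,2)S 2/4 not
(4,3)S 4/4 satisfied
(4,4)S 1/4 not
(4,5)N 0/4 not
(4,6)S 2/3 satisfied
(5,2)N 0/2 not
(5,3)S 1/3 not
(5,4)N 0/3 not
(5,5)S 1/3 not
(5,6)S 2/2 satisfied
For instance (1,1) has only 0/1 same-type neighbors, below 5/8.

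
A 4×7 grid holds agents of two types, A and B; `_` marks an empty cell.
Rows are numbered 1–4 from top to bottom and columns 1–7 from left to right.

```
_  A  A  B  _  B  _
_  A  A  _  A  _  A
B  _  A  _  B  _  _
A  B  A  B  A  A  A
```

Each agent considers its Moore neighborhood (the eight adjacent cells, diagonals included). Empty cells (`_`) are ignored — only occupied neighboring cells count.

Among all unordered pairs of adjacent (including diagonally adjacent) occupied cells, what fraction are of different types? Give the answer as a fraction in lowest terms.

Scan each occupied cell's neighbors to the right and below (and the two forward diagonals) so each pair is counted once.
From row 1: 5 unlike of 10 pairs (running 5/10).
From row 2: 2 unlike of 5 pairs (running 7/15).
From row 3: 5 unlike of 8 pairs (running 12/23).
From row 4: 4 unlike of 6 pairs (running 16/29).
Total adjacent occupied pairs: 29; unlike-type pairs: 16.
16/29 is already in lowest terms.

16/29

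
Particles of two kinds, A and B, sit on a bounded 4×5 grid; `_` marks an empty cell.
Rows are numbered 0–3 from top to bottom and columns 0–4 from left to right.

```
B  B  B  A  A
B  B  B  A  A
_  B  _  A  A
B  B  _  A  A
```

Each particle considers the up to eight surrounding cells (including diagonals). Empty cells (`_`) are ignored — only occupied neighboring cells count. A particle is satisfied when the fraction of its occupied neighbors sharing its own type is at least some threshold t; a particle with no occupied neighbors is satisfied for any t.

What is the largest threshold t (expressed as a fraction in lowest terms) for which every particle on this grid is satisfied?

4/7

Row 0: (0,0)B 3/3 · (0,1)B 5/5 · (0,2)B 3/5 · (0,3)A 3/5 · (0,4)A 3/3
Row 1: (1,0)B 4/4 · (1,1)B 6/6 · (1,2)B 4/7 · (1,3)A 5/7 · (1,4)A 5/5
Row 2: (2,1)B 5/5 · (2,3)A 5/6 · (2,4)A 5/5
Row 3: (3,0)B 2/2 · (3,1)B 2/2 · (3,3)A 3/3 · (3,4)A 3/3
The smallest same-type fraction is 4/7 at (1,2), which reduces to 4/7. Any threshold above that leaves this particle unsatisfied.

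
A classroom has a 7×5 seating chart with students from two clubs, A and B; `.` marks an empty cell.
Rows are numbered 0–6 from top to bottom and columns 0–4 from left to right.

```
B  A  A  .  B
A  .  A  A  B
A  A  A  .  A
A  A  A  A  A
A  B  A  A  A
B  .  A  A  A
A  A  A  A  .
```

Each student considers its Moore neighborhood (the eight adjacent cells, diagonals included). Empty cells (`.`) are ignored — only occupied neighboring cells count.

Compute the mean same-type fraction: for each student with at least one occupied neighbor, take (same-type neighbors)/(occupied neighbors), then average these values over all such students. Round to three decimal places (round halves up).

0.771

Row 0: (0,0)B 0/2 · (0,1)A 3/4 · (0,2)A 3/3 · (0,4)B 1/2
Row 1: (1,0)A 3/4 · (1,2)A 5/5 · (1,3)A 4/6 · (1,4)B 1/3
Row 2: (2,0)A 4/4 · (2,1)A 7/7 · (2,2)A 6/6 · (2,4)A 3/4
Row 3: (3,0)A 4/5 · (3,1)A 7/8 · (3,2)A 6/7 · (3,3)A 7/7 · (3,4)A 4/4
Row 4: (4,0)A 2/4 · (4,1)B 1/7 · (4,2)A 6/7 · (4,3)A 8/8 · (4,4)A 5/5
Row 5: (5,0)B 1/4 · (5,2)A 6/7 · (5,3)A 7/7 · (5,4)A 4/4
Row 6: (6,0)A 1/2 · (6,1)A 3/4 · (6,2)A 4/4 · (6,3)A 4/4
Sum over 30 students: 0/2 + 3/4 + 3/3 + 1/2 + 3/4 + 5/5 + 4/6 + 1/3 + 4/4 + 7/7 + 6/6 + 3/4 + 4/5 + 7/8 + 6/7 + 7/7 + 4/4 + 2/4 + 1/7 + 6/7 + 8/8 + 5/5 + 1/4 + 6/7 + 7/7 + 4/4 + 1/2 + 3/4 + 4/4 + 4/4 = 6479/280; mean = 6479/280 ÷ 30 = 6479/8400 = 0.771309… → 0.771.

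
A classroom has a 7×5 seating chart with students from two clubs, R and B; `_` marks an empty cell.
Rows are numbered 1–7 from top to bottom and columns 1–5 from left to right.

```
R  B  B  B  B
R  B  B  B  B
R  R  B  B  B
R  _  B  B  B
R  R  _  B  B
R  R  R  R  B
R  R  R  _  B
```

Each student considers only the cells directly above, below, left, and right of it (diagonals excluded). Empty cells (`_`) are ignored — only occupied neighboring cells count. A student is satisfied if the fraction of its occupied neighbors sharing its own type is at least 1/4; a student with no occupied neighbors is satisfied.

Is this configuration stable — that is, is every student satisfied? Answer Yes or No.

Yes

Row 1: (1,1)R 1/2 ✓ · (1,2)B 2/3 ✓ · (1,3)B 3/3 ✓ · (1,4)B 3/3 ✓ · (1,5)B 2/2 ✓
Row 2: (2,1)R 2/3 ✓ · (2,2)B 2/4 ✓ · (2,3)B 4/4 ✓ · (2,4)B 4/4 ✓ · (2,5)B 3/3 ✓
Row 3: (3,1)R 3/3 ✓ · (3,2)R 1/3 ✓ · (3,3)B 3/4 ✓ · (3,4)B 4/4 ✓ · (3,5)B 3/3 ✓
Row 4: (4,1)R 2/2 ✓ · (4,3)B 2/2 ✓ · (4,4)B 4/4 ✓ · (4,5)B 3/3 ✓
Row 5: (5,1)R 3/3 ✓ · (5,2)R 2/2 ✓ · (5,4)B 2/3 ✓ · (5,5)B 3/3 ✓
Row 6: (6,1)R 3/3 ✓ · (6,2)R 4/4 ✓ · (6,3)R 3/3 ✓ · (6,4)R 1/3 ✓ · (6,5)B 2/3 ✓
Row 7: (7,1)R 2/2 ✓ · (7,2)R 3/3 ✓ · (7,3)R 2/2 ✓ · (7,5)B 1/1 ✓
All meet the threshold, so the configuration is stable.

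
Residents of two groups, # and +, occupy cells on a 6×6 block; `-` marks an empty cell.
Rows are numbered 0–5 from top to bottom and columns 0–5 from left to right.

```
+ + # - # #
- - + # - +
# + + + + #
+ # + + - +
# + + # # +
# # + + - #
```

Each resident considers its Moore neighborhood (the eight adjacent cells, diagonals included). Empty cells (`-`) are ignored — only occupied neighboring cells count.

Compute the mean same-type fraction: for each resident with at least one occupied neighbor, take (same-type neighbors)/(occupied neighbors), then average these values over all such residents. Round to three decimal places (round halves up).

(0,0)+ 1/1
(0,1)+ 2/3
(0,2)# 1/3
(0,4)# 2/3
(0,5)# 1/2
(1,2)+ 4/6
(1,3)# 2/6
(1,5)+ 1/4
(2,0)# 1/3
(2,1)+ 4/6
(2,2)+ 5/7
(2,3)+ 5/6
(2,4)+ 4/6
(2,5)# 0/3
(3,0)+ 2/5
(3,1)# 2/8
(3,2)+ 6/8
(3,3)+ 5/7
(3,5)+ 2/4
(4,0)# 3/5
(4,1)+ 4/8
(4,2)+ 5/8
(4,3)# 1/6
(4,4)# 2/6
(4,5)+ 1/3
(5,0)# 2/3
(5,1)# 2/5
(5,2)+ 3/5
(5,3)+ 2/4
(5,5)# 1/2
Sum over 30 residents: 1/1 + 2/3 + 1/3 + 2/3 + 1/2 + 4/6 + 2/6 + 1/4 + 1/3 + 4/6 + 5/7 + 5/6 + 4/6 + 0/3 + 2/5 + 2/8 + 6/8 + 5/7 + 2/4 + 3/5 + 4/8 + 5/8 + 1/6 + 2/6 + 1/3 + 2/3 + 2/5 + 3/5 + 2/4 + 1/2 = 2599/168; mean = 2599/168 ÷ 30 = 2599/5040 = 0.515674… → 0.516.

0.516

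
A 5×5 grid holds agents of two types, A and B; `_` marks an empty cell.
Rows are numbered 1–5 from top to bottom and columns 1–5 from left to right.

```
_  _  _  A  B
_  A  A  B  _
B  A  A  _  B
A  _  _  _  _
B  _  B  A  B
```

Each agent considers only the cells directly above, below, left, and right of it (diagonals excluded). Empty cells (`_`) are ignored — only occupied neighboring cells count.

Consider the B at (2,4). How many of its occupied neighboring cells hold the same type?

0

Occupied neighbors of (2,4): (1,4)=A, (2,3)=A.
Same type (B): 0 of 2.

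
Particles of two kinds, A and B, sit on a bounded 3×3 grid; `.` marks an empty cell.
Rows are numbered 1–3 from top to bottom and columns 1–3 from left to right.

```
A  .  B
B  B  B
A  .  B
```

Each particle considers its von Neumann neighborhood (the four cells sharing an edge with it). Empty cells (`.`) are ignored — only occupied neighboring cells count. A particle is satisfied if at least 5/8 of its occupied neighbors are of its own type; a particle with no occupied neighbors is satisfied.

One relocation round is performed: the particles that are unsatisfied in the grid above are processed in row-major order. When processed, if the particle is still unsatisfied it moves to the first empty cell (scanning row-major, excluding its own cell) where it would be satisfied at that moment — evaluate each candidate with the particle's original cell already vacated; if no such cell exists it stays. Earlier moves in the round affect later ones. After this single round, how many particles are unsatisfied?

1

Initially unsatisfied (in order): (1,1), (2,1), (3,1).
  (1,1): no empty cell satisfies it; stays.
  (2,1) → (1,2).
  (3,1): now satisfied by earlier moves; stays.
Resulting grid:
A B B
. B B
A . B
Unsatisfied now: (1,1).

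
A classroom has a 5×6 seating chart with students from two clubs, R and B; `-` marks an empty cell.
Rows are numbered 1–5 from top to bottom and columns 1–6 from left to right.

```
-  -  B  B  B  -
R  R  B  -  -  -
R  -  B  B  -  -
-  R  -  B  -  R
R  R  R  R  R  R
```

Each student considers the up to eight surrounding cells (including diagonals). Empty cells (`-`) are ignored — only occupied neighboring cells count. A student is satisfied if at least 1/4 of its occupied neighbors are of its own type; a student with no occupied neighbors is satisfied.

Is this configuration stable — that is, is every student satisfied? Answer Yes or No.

(1,3)B 2/3 ok
(1,4)B 3/3 ok
(1,5)B 1/1 ok
(2,1)R 2/2 ok
(2,2)R 2/5 ok
(2,3)B 4/5 ok
(3,1)R 3/3 ok
(3,3)B 3/5 ok
(3,4)B 3/3 ok
(4,2)R 4/5 ok
(4,4)B 2/5 ok
(4,6)R 2/2 ok
(5,1)R 2/2 ok
(5,2)R 3/3 ok
(5,3)R 3/4 ok
(5,4)R 2/3 ok
(5,5)R 3/4 ok
(5,6)R 2/2 ok
All meet the threshold, so the configuration is stable.

Yes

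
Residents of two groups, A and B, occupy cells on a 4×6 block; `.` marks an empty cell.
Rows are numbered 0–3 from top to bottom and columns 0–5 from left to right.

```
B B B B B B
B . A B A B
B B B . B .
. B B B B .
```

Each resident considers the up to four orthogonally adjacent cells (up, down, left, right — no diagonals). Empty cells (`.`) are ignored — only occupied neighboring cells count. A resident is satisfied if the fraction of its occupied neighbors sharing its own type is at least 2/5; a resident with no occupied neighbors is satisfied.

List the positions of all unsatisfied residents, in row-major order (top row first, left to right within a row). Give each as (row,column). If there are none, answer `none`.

Row 0: (0,0)B 2/2 ✓ · (0,1)B 2/2 ✓ · (0,2)B 2/3 ✓ · (0,3)B 3/3 ✓ · (0,4)B 2/3 ✓ · (0,5)B 2/2 ✓
Row 1: (1,0)B 2/2 ✓ · (1,2)A 0/3 ✗ · (1,3)B 1/3 ✗ · (1,4)A 0/4 ✗ · (1,5)B 1/2 ✓
Row 2: (2,0)B 2/2 ✓ · (2,1)B 3/3 ✓ · (2,2)B 2/3 ✓ · (2,4)B 1/2 ✓
Row 3: (3,1)B 2/2 ✓ · (3,2)B 3/3 ✓ · (3,3)B 2/2 ✓ · (3,4)B 2/2 ✓

(1,2), (1,3), (1,4)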